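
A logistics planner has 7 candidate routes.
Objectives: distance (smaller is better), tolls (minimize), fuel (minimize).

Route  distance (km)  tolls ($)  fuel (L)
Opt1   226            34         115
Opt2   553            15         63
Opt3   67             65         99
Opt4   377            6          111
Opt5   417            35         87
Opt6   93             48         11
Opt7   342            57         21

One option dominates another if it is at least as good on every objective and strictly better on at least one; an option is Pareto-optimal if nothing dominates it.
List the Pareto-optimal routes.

Opt1, Opt2, Opt3, Opt4, Opt5, Opt6

Opt1: not dominated.
Opt2: not dominated.
Opt3: not dominated (best distance).
Opt4: not dominated (best tolls).
Opt5: not dominated.
Opt6: not dominated (best fuel).
Opt7: dominated by Opt6 (distance 93≤342, tolls 48≤57, fuel 11≤21).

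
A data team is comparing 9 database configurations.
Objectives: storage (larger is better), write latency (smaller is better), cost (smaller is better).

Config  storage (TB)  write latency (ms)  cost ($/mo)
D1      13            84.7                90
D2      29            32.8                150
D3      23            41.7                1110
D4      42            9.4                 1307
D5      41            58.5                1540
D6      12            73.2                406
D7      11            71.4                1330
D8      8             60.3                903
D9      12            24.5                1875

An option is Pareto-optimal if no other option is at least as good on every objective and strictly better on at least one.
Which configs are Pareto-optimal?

D1: not dominated (best cost).
D2: not dominated.
D3: dominated by D2 (storage 29≥23, write latency 32.8≤41.7, cost 150≤1110).
D4: not dominated (best storage).
D5: dominated by D4 (storage 42≥41, write latency 9.4≤58.5, cost 1307≤1540).
D6: dominated by D2 (storage 29≥12, write latency 32.8≤73.2, cost 150≤406).
D7: dominated by D2 (storage 29≥11, write latency 32.8≤71.4, cost 150≤1330).
D8: dominated by D2 (storage 29≥8, write latency 32.8≤60.3, cost 150≤903).
D9: dominated by D4 (storage 42≥12, write latency 9.4≤24.5, cost 1307≤1875).

D1, D2, D4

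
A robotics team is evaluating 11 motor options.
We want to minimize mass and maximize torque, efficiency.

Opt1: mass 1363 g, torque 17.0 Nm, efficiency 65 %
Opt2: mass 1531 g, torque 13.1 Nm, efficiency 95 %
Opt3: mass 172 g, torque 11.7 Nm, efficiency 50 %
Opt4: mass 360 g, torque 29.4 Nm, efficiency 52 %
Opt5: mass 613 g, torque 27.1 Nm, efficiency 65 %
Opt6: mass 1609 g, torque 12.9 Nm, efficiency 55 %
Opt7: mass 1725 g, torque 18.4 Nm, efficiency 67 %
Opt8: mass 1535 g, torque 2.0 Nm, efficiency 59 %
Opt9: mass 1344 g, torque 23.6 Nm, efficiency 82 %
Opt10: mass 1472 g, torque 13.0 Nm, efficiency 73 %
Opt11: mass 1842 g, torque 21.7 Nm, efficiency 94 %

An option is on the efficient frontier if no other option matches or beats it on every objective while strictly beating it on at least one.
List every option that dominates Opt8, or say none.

Opt1: mass 1363≤1535, torque 17.0≥2.0, efficiency 65≥59 — dominates Opt8.
Opt2: mass 1531≤1535, torque 13.1≥2.0, efficiency 95≥59 — dominates Opt8.
Opt5: mass 613≤1535, torque 27.1≥2.0, efficiency 65≥59 — dominates Opt8.
Opt9: mass 1344≤1535, torque 23.6≥2.0, efficiency 82≥59 — dominates Opt8.
Opt10: mass 1472≤1535, torque 13.0≥2.0, efficiency 73≥59 — dominates Opt8.
Others (Opt3, Opt4, Opt6, Opt7, Opt11) are each worse than Opt8 on at least one objective.

Opt1, Opt2, Opt5, Opt9, Opt10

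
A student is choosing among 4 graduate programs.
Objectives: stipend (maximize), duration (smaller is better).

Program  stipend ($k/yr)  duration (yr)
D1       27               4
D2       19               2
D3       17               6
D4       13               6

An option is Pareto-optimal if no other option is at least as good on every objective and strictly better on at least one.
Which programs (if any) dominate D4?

D1, D2, D3

D1: stipend 27≥13, duration 4≤6 — dominates D4.
D2: stipend 19≥13, duration 2≤6 — dominates D4.
D3: stipend 17≥13, duration 6≤6 — dominates D4.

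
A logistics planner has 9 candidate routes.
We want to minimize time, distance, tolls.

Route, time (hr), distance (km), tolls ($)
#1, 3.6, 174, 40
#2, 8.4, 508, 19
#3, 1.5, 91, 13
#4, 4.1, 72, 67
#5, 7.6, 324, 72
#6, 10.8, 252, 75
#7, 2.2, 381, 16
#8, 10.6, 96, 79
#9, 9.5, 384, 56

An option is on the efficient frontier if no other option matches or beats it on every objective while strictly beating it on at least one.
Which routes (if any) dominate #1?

#3: time 1.5≤3.6, distance 91≤174, tolls 13≤40 — dominates #1.
Others (#2, #4, #5, #6, #7, #8, #9) are each worse than #1 on at least one objective.

#3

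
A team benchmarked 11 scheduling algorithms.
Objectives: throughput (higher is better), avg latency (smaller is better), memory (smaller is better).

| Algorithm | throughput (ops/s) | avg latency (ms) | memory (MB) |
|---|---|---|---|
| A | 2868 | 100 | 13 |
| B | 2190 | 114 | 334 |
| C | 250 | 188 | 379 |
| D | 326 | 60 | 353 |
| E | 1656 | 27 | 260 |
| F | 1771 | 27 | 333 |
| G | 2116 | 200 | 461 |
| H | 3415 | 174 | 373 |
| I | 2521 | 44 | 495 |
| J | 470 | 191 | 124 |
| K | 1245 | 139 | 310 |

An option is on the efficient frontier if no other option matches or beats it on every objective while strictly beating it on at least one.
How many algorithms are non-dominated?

5

A: not dominated (best memory).
B: dominated by A (throughput 2868≥2190, avg latency 100≤114, memory 13≤334).
C: dominated by A (throughput 2868≥250, avg latency 100≤188, memory 13≤379).
D: dominated by E (throughput 1656≥326, avg latency 27≤60, memory 260≤353).
E: not dominated.
F: not dominated.
G: dominated by A (throughput 2868≥2116, avg latency 100≤200, memory 13≤461).
H: not dominated (best throughput).
I: not dominated.
J: dominated by A (throughput 2868≥470, avg latency 100≤191, memory 13≤124).
K: dominated by A (throughput 2868≥1245, avg latency 100≤139, memory 13≤310).
Pareto-optimal: A, E, F, H, I → 5.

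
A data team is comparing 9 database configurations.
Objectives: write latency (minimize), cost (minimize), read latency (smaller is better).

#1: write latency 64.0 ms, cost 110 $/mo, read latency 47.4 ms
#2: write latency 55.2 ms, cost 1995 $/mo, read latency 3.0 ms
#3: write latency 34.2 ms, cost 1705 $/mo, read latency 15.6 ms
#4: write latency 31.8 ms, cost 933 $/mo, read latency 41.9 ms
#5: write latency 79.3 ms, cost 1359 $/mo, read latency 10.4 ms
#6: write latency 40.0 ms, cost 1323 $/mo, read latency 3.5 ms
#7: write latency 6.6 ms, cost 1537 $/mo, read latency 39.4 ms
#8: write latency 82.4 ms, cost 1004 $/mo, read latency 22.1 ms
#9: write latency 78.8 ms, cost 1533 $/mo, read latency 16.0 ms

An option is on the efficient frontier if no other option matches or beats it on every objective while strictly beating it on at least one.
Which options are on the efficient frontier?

#1, #2, #3, #4, #6, #7, #8

#1: not dominated (best cost).
#2: not dominated (best read latency).
#3: not dominated.
#4: not dominated.
#5: dominated by #6 (write latency 40.0≤79.3, cost 1323≤1359, read latency 3.5≤10.4).
#6: not dominated.
#7: not dominated (best write latency).
#8: not dominated.
#9: dominated by #6 (write latency 40.0≤78.8, cost 1323≤1533, read latency 3.5≤16.0).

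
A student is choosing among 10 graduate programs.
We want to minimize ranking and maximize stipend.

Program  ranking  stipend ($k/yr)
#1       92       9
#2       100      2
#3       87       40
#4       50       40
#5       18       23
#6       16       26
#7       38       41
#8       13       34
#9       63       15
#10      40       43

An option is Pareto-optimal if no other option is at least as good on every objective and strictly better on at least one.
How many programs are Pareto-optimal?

#1: dominated by #3 (ranking 87≤92, stipend 40≥9).
#2: dominated by #1 (ranking 92≤100, stipend 9≥2).
#3: dominated by #4 (ranking 50≤87, stipend 40≥40).
#4: dominated by #7 (ranking 38≤50, stipend 41≥40).
#5: dominated by #6 (ranking 16≤18, stipend 26≥23).
#6: dominated by #8 (ranking 13≤16, stipend 34≥26).
#7: not dominated.
#8: not dominated (best ranking).
#9: dominated by #4 (ranking 50≤63, stipend 40≥15).
#10: not dominated (best stipend).
Pareto-optimal: #7, #8, #10 → 3.

3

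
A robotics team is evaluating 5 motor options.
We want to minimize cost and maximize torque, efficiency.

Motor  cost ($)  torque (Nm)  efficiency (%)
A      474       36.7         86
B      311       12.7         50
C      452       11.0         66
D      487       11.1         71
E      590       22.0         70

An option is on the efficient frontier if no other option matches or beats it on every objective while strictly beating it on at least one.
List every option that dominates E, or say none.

A

A: cost 474≤590, torque 36.7≥22.0, efficiency 86≥70 — dominates E.
Others (B, C, D) are each worse than E on at least one objective.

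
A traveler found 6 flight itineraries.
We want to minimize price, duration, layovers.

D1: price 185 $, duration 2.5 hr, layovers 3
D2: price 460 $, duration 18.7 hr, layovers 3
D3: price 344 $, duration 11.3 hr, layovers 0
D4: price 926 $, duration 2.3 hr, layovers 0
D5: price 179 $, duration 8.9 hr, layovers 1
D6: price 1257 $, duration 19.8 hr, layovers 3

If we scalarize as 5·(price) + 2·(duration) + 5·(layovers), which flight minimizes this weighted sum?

D1: 5·185 + 2·2.5 + 5·3 = 945.0
D2: 5·460 + 2·18.7 + 5·3 = 2352.4
D3: 5·344 + 2·11.3 + 5·0 = 1742.6
D4: 5·926 + 2·2.3 + 5·0 = 4634.6
D5: 5·179 + 2·8.9 + 5·1 = 917.8
D6: 5·1257 + 2·19.8 + 5·3 = 6339.6
Lowest: D5 at 917.8.

D5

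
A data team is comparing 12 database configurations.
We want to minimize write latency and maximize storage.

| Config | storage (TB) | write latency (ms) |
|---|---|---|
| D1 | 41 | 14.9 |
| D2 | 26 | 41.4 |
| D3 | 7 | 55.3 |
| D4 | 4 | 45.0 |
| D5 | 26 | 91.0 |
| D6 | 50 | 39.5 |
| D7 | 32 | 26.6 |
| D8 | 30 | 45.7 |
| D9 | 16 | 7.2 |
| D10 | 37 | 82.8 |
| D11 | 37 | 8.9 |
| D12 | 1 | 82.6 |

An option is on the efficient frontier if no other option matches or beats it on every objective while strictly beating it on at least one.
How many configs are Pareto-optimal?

4

D1: not dominated.
D2: dominated by D1 (storage 41≥26, write latency 14.9≤41.4).
D3: dominated by D1 (storage 41≥7, write latency 14.9≤55.3).
D4: dominated by D1 (storage 41≥4, write latency 14.9≤45.0).
D5: dominated by D1 (storage 41≥26, write latency 14.9≤91.0).
D6: not dominated (best storage).
D7: dominated by D1 (storage 41≥32, write latency 14.9≤26.6).
D8: dominated by D1 (storage 41≥30, write latency 14.9≤45.7).
D9: not dominated (best write latency).
D10: dominated by D1 (storage 41≥37, write latency 14.9≤82.8).
D11: not dominated.
D12: dominated by D1 (storage 41≥1, write latency 14.9≤82.6).
Pareto-optimal: D1, D6, D9, D11 → 4.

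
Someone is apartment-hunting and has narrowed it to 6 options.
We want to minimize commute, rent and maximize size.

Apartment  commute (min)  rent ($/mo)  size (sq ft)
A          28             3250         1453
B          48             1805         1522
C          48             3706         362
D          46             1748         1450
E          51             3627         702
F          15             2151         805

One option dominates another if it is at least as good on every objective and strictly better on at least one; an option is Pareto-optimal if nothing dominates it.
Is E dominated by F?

Yes

F vs E: commute 15≤51, rent 2151≤3627, size 805≥702 — F is at least as good on every objective with at least one strict improvement.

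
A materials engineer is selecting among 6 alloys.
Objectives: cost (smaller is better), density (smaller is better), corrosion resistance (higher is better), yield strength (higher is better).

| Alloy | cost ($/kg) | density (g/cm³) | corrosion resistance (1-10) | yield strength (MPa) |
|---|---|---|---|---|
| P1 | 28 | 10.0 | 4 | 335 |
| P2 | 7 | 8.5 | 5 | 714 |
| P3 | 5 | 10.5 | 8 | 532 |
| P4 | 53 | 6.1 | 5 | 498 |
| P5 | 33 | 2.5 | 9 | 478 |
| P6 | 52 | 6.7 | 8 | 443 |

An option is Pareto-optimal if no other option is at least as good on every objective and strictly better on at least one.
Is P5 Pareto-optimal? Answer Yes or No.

P1: worse on density (10.0 vs 2.5).
P2: worse on density (8.5 vs 2.5).
P3: worse on density (10.5 vs 2.5).
P4: worse on cost (53 vs 33).
P6: worse on cost (52 vs 33).
No option is at least as good as P5 on every objective and strictly better on one.

Yes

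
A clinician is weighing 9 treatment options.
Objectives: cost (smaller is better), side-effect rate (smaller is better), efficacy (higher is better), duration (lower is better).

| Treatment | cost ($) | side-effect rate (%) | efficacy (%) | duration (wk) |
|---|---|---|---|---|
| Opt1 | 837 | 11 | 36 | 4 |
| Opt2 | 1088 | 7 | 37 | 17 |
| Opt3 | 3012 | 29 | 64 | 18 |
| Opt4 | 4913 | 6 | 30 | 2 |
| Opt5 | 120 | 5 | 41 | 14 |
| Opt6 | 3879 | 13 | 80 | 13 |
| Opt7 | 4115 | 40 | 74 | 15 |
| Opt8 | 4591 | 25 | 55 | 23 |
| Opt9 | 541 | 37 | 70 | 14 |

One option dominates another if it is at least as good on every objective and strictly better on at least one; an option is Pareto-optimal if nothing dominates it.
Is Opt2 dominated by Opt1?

Opt1 vs Opt2: Opt1 is worse on side-effect rate (11 vs 7), so it does not dominate Opt2.

No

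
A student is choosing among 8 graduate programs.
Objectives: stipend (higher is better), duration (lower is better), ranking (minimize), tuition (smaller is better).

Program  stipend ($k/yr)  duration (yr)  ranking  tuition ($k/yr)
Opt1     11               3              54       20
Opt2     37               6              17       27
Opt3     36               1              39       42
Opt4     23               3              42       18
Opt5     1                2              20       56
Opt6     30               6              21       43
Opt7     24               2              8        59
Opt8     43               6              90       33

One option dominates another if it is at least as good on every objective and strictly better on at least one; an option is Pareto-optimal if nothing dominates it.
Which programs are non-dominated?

Opt1: dominated by Opt4 (stipend 23≥11, duration 3≤3, ranking 42≤54, tuition 18≤20).
Opt2: not dominated.
Opt3: not dominated (best duration).
Opt4: not dominated (best tuition).
Opt5: not dominated.
Opt6: dominated by Opt2 (stipend 37≥30, duration 6≤6, ranking 17≤21, tuition 27≤43).
Opt7: not dominated (best ranking).
Opt8: not dominated (best stipend).

Opt2, Opt3, Opt4, Opt5, Opt7, Opt8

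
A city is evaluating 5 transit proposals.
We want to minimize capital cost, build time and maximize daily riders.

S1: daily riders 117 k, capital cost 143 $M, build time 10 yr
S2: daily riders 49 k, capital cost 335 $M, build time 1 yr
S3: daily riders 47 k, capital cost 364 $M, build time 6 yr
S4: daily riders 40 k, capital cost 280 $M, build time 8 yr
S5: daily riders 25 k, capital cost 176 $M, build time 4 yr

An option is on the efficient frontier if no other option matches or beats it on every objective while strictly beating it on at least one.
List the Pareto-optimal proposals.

S1: not dominated (best daily riders).
S2: not dominated (best build time).
S3: dominated by S2 (daily riders 49≥47, capital cost 335≤364, build time 1≤6).
S4: not dominated.
S5: not dominated.

S1, S2, S4, S5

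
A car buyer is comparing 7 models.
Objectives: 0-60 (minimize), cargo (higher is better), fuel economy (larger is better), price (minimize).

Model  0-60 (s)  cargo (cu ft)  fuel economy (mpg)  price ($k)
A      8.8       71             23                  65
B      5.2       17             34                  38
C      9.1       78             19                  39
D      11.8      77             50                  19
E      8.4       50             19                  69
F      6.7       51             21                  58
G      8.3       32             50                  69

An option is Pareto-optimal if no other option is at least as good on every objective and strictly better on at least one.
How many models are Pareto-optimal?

A: not dominated.
B: not dominated (best 0-60).
C: not dominated (best cargo).
D: not dominated (best price).
E: dominated by F (0-60 6.7≤8.4, cargo 51≥50, fuel economy 21≥19, price 58≤69).
F: not dominated.
G: not dominated.
Pareto-optimal: A, B, C, D, F, G → 6.

6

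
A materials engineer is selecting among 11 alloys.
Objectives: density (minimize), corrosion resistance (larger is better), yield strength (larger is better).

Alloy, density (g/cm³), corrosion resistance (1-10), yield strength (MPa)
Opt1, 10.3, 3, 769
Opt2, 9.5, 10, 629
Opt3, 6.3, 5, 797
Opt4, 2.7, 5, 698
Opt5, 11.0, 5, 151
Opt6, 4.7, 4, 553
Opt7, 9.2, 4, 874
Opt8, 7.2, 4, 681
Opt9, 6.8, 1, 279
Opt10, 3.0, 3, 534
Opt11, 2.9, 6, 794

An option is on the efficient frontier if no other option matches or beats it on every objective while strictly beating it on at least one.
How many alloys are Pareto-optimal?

Opt1: dominated by Opt3 (density 6.3≤10.3, corrosion resistance 5≥3, yield strength 797≥769).
Opt2: not dominated (best corrosion resistance).
Opt3: not dominated.
Opt4: not dominated (best density).
Opt5: dominated by Opt2 (density 9.5≤11.0, corrosion resistance 10≥5, yield strength 629≥151).
Opt6: dominated by Opt4 (density 2.7≤4.7, corrosion resistance 5≥4, yield strength 698≥553).
Opt7: not dominated (best yield strength).
Opt8: dominated by Opt3 (density 6.3≤7.2, corrosion resistance 5≥4, yield strength 797≥681).
Opt9: dominated by Opt3 (density 6.3≤6.8, corrosion resistance 5≥1, yield strength 797≥279).
Opt10: dominated by Opt4 (density 2.7≤3.0, corrosion resistance 5≥3, yield strength 698≥534).
Opt11: not dominated.
Pareto-optimal: Opt2, Opt3, Opt4, Opt7, Opt11 → 5.

5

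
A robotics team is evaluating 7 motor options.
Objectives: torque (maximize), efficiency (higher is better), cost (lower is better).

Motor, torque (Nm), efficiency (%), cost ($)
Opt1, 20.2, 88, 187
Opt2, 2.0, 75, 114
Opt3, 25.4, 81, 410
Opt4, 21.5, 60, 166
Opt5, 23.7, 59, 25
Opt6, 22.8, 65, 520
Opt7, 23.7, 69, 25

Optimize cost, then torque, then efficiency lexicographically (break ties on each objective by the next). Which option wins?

First minimize cost: best is 25, kept {Opt5, Opt7}.
Then maximize torque: best is 23.7, kept {Opt5, Opt7}.
Then maximize efficiency: best is 69, kept {Opt7}.

Opt7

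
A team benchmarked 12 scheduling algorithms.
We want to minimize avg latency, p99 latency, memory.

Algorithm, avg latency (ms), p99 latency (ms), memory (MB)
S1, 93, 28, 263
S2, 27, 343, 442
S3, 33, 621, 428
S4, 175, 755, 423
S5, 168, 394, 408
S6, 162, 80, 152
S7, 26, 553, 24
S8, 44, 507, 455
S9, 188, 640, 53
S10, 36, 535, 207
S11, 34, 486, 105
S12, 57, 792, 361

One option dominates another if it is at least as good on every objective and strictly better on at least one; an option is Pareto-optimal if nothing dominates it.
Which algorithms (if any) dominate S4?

S1, S5, S6, S7, S10, S11

S1: avg latency 93≤175, p99 latency 28≤755, memory 263≤423 — dominates S4.
S5: avg latency 168≤175, p99 latency 394≤755, memory 408≤423 — dominates S4.
S6: avg latency 162≤175, p99 latency 80≤755, memory 152≤423 — dominates S4.
S7: avg latency 26≤175, p99 latency 553≤755, memory 24≤423 — dominates S4.
S10: avg latency 36≤175, p99 latency 535≤755, memory 207≤423 — dominates S4.
S11: avg latency 34≤175, p99 latency 486≤755, memory 105≤423 — dominates S4.
Others (S2, S3, S8, S9, S12) are each worse than S4 on at least one objective.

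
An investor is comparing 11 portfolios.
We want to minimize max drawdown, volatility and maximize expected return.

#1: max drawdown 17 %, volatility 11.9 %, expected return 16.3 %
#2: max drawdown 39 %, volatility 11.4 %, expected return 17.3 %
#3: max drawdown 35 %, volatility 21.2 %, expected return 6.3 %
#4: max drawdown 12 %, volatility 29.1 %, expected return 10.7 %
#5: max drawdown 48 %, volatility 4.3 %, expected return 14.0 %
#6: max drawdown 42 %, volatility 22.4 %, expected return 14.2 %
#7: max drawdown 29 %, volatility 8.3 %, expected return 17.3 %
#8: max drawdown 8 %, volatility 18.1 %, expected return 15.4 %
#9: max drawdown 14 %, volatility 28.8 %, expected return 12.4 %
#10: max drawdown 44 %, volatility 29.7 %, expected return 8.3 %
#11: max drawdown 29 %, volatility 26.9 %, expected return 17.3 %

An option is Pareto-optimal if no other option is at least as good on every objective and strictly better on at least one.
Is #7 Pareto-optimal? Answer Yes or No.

#1: worse on volatility (11.9 vs 8.3).
#2: worse on max drawdown (39 vs 29).
#3: worse on max drawdown (35 vs 29).
#4: worse on volatility (29.1 vs 8.3).
#5: worse on max drawdown (48 vs 29).
#6: worse on max drawdown (42 vs 29).
#8: worse on volatility (18.1 vs 8.3).
#9: worse on volatility (28.8 vs 8.3).
#10: worse on max drawdown (44 vs 29).
#11: worse on volatility (26.9 vs 8.3).
No option is at least as good as #7 on every objective and strictly better on one.

Yes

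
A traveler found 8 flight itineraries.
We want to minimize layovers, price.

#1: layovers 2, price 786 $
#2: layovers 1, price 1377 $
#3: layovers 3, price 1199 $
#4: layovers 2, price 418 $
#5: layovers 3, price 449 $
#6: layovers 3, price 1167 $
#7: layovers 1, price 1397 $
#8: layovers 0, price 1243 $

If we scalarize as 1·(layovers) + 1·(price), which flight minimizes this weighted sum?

#1: 1·2 + 1·786 = 788
#2: 1·1 + 1·1377 = 1378
#3: 1·3 + 1·1199 = 1202
#4: 1·2 + 1·418 = 420
#5: 1·3 + 1·449 = 452
#6: 1·3 + 1·1167 = 1170
#7: 1·1 + 1·1397 = 1398
#8: 1·0 + 1·1243 = 1243
Lowest: #4 at 420.

#4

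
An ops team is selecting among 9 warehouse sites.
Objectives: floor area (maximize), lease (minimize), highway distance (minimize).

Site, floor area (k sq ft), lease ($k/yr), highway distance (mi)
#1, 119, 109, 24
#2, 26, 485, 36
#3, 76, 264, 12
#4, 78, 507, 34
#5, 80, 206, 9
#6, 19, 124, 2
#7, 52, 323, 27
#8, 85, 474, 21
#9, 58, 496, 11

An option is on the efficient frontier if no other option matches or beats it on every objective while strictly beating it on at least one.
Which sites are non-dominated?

#1: not dominated (best floor area).
#2: dominated by #1 (floor area 119≥26, lease 109≤485, highway distance 24≤36).
#3: dominated by #5 (floor area 80≥76, lease 206≤264, highway distance 9≤12).
#4: dominated by #1 (floor area 119≥78, lease 109≤507, highway distance 24≤34).
#5: not dominated.
#6: not dominated (best highway distance).
#7: dominated by #1 (floor area 119≥52, lease 109≤323, highway distance 24≤27).
#8: not dominated.
#9: dominated by #5 (floor area 80≥58, lease 206≤496, highway distance 9≤11).

#1, #5, #6, #8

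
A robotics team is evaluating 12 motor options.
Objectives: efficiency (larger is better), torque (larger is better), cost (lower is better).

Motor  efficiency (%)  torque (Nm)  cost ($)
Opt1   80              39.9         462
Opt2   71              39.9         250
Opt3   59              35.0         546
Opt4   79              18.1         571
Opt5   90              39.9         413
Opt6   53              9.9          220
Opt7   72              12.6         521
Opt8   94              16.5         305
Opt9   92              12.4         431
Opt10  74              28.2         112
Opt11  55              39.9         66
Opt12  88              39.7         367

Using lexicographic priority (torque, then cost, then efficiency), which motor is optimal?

First maximize torque: best is 39.9, kept {Opt1, Opt2, Opt5, Opt11}.
Then minimize cost: best is 66, kept {Opt11}.

Opt11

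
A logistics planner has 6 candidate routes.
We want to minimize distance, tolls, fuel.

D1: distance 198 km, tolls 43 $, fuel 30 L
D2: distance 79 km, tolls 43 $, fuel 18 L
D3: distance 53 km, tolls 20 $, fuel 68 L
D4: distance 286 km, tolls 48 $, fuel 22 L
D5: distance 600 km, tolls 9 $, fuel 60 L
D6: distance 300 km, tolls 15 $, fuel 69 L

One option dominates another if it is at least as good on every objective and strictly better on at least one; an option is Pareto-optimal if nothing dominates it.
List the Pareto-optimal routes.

D1: dominated by D2 (distance 79≤198, tolls 43≤43, fuel 18≤30).
D2: not dominated (best fuel).
D3: not dominated (best distance).
D4: dominated by D2 (distance 79≤286, tolls 43≤48, fuel 18≤22).
D5: not dominated (best tolls).
D6: not dominated.

D2, D3, D5, D6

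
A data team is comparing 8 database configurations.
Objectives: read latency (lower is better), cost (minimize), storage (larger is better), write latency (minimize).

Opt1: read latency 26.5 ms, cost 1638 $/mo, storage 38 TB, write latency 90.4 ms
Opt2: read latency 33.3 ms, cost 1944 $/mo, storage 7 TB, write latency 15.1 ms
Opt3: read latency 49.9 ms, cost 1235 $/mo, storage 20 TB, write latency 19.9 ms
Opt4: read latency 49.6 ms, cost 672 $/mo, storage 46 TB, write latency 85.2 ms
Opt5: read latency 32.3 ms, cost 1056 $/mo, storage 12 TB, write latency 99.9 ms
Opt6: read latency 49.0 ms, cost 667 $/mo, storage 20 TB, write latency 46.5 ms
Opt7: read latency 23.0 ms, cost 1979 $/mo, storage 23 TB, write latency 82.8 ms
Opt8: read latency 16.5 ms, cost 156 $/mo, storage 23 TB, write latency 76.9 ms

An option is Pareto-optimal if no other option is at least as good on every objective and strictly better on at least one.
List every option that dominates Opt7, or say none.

Opt8

Opt8: read latency 16.5≤23.0, cost 156≤1979, storage 23≥23, write latency 76.9≤82.8 — dominates Opt7.
Others (Opt1, Opt2, Opt3, Opt4, Opt5, Opt6) are each worse than Opt7 on at least one objective.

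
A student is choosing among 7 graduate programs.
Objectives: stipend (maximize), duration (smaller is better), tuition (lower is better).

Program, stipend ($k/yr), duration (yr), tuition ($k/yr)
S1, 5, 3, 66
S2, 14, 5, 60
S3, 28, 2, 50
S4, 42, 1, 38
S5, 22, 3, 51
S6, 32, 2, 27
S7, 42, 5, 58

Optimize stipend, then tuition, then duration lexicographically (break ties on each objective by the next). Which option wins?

S4

First maximize stipend: best is 42, kept {S4, S7}.
Then minimize tuition: best is 38, kept {S4}.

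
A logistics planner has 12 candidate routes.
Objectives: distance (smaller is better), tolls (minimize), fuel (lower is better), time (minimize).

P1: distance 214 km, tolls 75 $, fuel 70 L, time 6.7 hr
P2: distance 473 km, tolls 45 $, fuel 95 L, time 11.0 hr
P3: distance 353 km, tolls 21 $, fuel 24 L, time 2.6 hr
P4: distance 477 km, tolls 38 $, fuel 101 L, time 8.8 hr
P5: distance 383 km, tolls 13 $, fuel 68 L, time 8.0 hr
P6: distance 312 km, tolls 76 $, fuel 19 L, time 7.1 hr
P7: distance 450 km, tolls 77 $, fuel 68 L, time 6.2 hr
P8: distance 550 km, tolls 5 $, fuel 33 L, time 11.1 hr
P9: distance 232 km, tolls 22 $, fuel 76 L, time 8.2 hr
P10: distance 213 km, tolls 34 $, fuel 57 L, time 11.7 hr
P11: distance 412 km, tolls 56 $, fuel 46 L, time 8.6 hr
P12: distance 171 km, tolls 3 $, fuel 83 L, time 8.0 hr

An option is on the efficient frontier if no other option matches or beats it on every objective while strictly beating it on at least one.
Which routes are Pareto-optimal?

P1: not dominated.
P2: dominated by P3 (distance 353≤473, tolls 21≤45, fuel 24≤95, time 2.6≤11.0).
P3: not dominated (best time).
P4: dominated by P3 (distance 353≤477, tolls 21≤38, fuel 24≤101, time 2.6≤8.8).
P5: not dominated.
P6: not dominated (best fuel).
P7: dominated by P3 (distance 353≤450, tolls 21≤77, fuel 24≤68, time 2.6≤6.2).
P8: not dominated.
P9: not dominated.
P10: not dominated.
P11: dominated by P3 (distance 353≤412, tolls 21≤56, fuel 24≤46, time 2.6≤8.6).
P12: not dominated (best distance).

P1, P3, P5, P6, P8, P9, P10, P12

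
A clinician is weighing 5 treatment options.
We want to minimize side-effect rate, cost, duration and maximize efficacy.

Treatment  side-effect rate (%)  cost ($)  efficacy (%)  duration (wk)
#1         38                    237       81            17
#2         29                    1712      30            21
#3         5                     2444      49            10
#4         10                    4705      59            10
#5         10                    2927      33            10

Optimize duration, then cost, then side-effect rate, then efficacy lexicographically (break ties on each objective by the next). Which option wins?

First minimize duration: best is 10, kept {#3, #4, #5}.
Then minimize cost: best is 2444, kept {#3}.

#3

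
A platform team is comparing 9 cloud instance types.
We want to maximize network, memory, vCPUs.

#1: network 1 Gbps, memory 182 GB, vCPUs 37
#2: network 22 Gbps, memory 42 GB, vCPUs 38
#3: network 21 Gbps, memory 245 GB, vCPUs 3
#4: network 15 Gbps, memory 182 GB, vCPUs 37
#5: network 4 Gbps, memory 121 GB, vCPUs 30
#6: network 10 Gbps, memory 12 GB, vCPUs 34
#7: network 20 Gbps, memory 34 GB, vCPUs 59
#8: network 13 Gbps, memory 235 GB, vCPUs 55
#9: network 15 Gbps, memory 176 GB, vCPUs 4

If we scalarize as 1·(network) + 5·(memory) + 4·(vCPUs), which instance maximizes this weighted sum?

#1: 1·1 + 5·182 + 4·37 = 1059
#2: 1·22 + 5·42 + 4·38 = 384
#3: 1·21 + 5·245 + 4·3 = 1258
#4: 1·15 + 5·182 + 4·37 = 1073
#5: 1·4 + 5·121 + 4·30 = 729
#6: 1·10 + 5·12 + 4·34 = 206
#7: 1·20 + 5·34 + 4·59 = 426
#8: 1·13 + 5·235 + 4·55 = 1408
#9: 1·15 + 5·176 + 4·4 = 911
Highest: #8 at 1408.

#8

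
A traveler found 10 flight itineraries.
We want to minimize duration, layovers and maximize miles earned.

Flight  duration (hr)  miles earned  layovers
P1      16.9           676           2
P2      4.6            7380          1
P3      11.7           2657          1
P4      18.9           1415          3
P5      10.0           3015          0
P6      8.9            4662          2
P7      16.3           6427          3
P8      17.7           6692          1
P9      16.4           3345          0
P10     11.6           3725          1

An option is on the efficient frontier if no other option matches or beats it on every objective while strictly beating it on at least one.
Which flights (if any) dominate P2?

P1: worse on duration (16.9 vs 4.6).
P3: worse on duration (11.7 vs 4.6).
P4: worse on duration (18.9 vs 4.6).
P5: worse on duration (10.0 vs 4.6).
P6: worse on duration (8.9 vs 4.6).
P7: worse on duration (16.3 vs 4.6).
P8: worse on duration (17.7 vs 4.6).
P9: worse on duration (16.4 vs 4.6).
P10: worse on duration (11.6 vs 4.6).
No option dominates P2.

none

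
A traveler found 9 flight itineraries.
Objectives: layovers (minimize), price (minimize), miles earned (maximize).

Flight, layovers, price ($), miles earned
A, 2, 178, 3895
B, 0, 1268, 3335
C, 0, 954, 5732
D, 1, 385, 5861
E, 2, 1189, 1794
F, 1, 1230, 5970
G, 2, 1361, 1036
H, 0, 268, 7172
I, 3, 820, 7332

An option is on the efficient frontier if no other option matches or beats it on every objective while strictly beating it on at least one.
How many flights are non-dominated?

A: not dominated (best price).
B: dominated by C (layovers 0≤0, price 954≤1268, miles earned 5732≥3335).
C: dominated by H (layovers 0≤0, price 268≤954, miles earned 7172≥5732).
D: dominated by H (layovers 0≤1, price 268≤385, miles earned 7172≥5861).
E: dominated by A (layovers 2≤2, price 178≤1189, miles earned 3895≥1794).
F: dominated by H (layovers 0≤1, price 268≤1230, miles earned 7172≥5970).
G: dominated by A (layovers 2≤2, price 178≤1361, miles earned 3895≥1036).
H: not dominated.
I: not dominated (best miles earned).
Pareto-optimal: A, H, I → 3.

3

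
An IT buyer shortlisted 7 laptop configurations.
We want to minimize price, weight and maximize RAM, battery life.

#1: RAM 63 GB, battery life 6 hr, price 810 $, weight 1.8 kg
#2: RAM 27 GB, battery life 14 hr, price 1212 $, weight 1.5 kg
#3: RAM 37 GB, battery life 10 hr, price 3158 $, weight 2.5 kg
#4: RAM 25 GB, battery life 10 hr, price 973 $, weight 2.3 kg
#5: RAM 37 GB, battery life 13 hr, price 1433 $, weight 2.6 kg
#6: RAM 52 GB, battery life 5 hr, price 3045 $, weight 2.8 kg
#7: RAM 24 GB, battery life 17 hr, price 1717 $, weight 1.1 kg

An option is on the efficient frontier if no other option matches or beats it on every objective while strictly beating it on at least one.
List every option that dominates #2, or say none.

none

#1: worse on battery life (6 vs 14).
#3: worse on battery life (10 vs 14).
#4: worse on RAM (25 vs 27).
#5: worse on battery life (13 vs 14).
#6: worse on battery life (5 vs 14).
#7: worse on RAM (24 vs 27).
No option dominates #2.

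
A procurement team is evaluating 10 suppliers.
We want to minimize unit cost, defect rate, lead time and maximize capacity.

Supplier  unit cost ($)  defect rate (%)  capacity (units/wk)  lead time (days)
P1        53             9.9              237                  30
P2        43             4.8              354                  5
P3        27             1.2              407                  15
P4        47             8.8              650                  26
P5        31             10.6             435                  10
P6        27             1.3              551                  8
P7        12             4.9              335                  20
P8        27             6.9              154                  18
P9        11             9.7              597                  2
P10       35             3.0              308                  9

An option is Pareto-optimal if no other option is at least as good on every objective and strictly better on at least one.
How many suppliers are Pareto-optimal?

6

P1: dominated by P2 (unit cost 43≤53, defect rate 4.8≤9.9, capacity 354≥237, lead time 5≤30).
P2: not dominated.
P3: not dominated (best defect rate).
P4: not dominated (best capacity).
P5: dominated by P6 (unit cost 27≤31, defect rate 1.3≤10.6, capacity 551≥435, lead time 8≤10).
P6: not dominated.
P7: not dominated.
P8: dominated by P3 (unit cost 27≤27, defect rate 1.2≤6.9, capacity 407≥154, lead time 15≤18).
P9: not dominated (best unit cost).
P10: dominated by P6 (unit cost 27≤35, defect rate 1.3≤3.0, capacity 551≥308, lead time 8≤9).
Pareto-optimal: P2, P3, P4, P6, P7, P9 → 6.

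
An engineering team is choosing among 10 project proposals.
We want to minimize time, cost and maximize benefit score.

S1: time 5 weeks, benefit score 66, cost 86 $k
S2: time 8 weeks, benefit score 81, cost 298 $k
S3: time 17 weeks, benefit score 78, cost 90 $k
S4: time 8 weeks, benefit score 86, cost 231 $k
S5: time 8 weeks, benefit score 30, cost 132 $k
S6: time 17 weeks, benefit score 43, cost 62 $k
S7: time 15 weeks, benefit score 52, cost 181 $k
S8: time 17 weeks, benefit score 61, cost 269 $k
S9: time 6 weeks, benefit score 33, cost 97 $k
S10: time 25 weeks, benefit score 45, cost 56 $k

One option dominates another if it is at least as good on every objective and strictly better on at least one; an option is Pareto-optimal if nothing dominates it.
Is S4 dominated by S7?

No

S7 vs S4: S7 is worse on time (15 vs 8), so it does not dominate S4.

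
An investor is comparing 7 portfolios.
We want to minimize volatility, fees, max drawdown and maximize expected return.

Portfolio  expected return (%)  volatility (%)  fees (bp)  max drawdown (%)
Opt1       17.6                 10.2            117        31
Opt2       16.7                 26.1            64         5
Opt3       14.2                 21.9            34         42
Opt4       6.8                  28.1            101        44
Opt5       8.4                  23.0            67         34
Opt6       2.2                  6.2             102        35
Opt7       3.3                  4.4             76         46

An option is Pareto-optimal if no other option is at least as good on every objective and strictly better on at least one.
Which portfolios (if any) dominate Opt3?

none

Opt1: worse on fees (117 vs 34).
Opt2: worse on volatility (26.1 vs 21.9).
Opt4: worse on expected return (6.8 vs 14.2).
Opt5: worse on expected return (8.4 vs 14.2).
Opt6: worse on expected return (2.2 vs 14.2).
Opt7: worse on expected return (3.3 vs 14.2).
No option dominates Opt3.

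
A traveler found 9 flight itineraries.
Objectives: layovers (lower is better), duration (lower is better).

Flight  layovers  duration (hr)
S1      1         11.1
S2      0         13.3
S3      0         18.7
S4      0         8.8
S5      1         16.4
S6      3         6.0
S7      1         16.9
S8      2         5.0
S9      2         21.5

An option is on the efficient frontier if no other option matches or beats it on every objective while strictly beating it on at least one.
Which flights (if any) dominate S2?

S4: layovers 0≤0, duration 8.8≤13.3 — dominates S2.
Others (S1, S3, S5, S6, S7, S8, S9) are each worse than S2 on at least one objective.

S4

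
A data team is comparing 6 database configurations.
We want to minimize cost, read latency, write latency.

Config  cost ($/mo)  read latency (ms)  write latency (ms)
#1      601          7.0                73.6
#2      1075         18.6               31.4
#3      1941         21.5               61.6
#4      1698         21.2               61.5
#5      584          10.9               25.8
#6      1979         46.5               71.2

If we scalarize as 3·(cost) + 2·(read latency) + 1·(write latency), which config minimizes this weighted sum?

#1: 3·601 + 2·7.0 + 1·73.6 = 1890.6
#2: 3·1075 + 2·18.6 + 1·31.4 = 3293.6
#3: 3·1941 + 2·21.5 + 1·61.6 = 5927.6
#4: 3·1698 + 2·21.2 + 1·61.5 = 5197.9
#5: 3·584 + 2·10.9 + 1·25.8 = 1799.6
#6: 3·1979 + 2·46.5 + 1·71.2 = 6101.2
Lowest: #5 at 1799.6.

#5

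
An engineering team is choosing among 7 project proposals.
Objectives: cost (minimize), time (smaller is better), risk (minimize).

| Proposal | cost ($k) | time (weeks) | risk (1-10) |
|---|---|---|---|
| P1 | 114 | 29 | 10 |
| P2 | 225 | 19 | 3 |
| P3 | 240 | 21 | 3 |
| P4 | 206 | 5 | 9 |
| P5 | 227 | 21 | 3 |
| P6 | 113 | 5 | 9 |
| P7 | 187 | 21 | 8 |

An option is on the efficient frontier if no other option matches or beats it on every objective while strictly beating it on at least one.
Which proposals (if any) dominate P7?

P1: worse on time (29 vs 21).
P2: worse on cost (225 vs 187).
P3: worse on cost (240 vs 187).
P4: worse on cost (206 vs 187).
P5: worse on cost (227 vs 187).
P6: worse on risk (9 vs 8).
No option dominates P7.

none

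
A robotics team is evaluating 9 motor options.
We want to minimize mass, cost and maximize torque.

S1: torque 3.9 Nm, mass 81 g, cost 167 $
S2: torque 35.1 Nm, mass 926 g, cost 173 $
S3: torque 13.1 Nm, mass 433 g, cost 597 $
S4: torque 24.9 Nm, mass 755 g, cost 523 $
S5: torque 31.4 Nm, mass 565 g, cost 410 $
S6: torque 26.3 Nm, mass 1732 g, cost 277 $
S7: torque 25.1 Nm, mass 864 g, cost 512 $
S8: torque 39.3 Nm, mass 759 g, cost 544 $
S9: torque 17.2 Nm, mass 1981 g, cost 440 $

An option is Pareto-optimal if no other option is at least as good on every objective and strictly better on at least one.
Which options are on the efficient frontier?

S1, S2, S3, S5, S8

S1: not dominated (best mass).
S2: not dominated.
S3: not dominated.
S4: dominated by S5 (torque 31.4≥24.9, mass 565≤755, cost 410≤523).
S5: not dominated.
S6: dominated by S2 (torque 35.1≥26.3, mass 926≤1732, cost 173≤277).
S7: dominated by S5 (torque 31.4≥25.1, mass 565≤864, cost 410≤512).
S8: not dominated (best torque).
S9: dominated by S2 (torque 35.1≥17.2, mass 926≤1981, cost 173≤440).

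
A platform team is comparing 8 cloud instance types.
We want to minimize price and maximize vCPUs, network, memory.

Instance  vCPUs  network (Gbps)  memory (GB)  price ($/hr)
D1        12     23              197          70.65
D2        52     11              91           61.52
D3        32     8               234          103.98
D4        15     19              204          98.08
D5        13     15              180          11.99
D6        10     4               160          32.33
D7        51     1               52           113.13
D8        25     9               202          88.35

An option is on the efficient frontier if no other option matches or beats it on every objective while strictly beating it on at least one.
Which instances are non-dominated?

D1, D2, D3, D4, D5, D8

D1: not dominated (best network).
D2: not dominated (best vCPUs).
D3: not dominated (best memory).
D4: not dominated.
D5: not dominated (best price).
D6: dominated by D5 (vCPUs 13≥10, network 15≥4, memory 180≥160, price 11.99≤32.33).
D7: dominated by D2 (vCPUs 52≥51, network 11≥1, memory 91≥52, price 61.52≤113.13).
D8: not dominated.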